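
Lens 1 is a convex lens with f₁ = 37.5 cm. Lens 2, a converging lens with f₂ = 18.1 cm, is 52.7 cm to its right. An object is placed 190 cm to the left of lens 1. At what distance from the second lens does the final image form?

8.93 cm

Lens 1: 1/d_i1 = 1/f₁ − 1/d_o1 = 1/(37.5) − 1/(190) = 0.02140, so d_i1 = 46.72 cm.
The intermediate image is 46.72 cm to the right of lens 1, which is 52.7 − (46.72) = 5.980 cm to the left of lens 2, so d_o2 = +5.980 cm.
Lens 2: 1/d_i2 = 1/f₂ − 1/d_o2 = 1/(18.1) − 1/(5.980) = -0.1120, so d_i2 = -8.93 cm.
The final image is virtual, 8.93 cm to the left of lens 2 (overall magnification ≈ -0.37).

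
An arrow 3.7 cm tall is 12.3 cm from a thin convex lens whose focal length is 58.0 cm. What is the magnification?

1/d_i = 1/f − 1/d_o = 1/(58.00) − 1/(12.3) = -0.06406, so d_i = -15.61 cm.
m = −d_i/d_o = −(-15.61)/(12.3) = +1.27.
The image is virtual, upright and enlarged, on the same side as the object.

m = +1.27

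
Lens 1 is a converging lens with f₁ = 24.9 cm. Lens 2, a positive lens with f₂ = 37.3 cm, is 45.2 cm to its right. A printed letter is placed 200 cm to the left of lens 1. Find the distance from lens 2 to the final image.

30.4 cm

Lens 1: 1/d_i1 = 1/f₁ − 1/d_o1 = 1/(24.9) − 1/(200) = 0.03516, so d_i1 = 28.44 cm.
The intermediate image is 28.44 cm to the right of lens 1, which is 45.2 − (28.44) = 16.76 cm to the left of lens 2, so d_o2 = +16.76 cm.
Lens 2: 1/d_i2 = 1/f₂ − 1/d_o2 = 1/(37.3) − 1/(16.76) = -0.03286, so d_i2 = -30.4 cm.
The final image is virtual, 30.4 cm to the left of lens 2 (overall magnification ≈ -0.26).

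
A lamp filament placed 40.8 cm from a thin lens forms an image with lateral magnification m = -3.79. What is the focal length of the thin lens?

f = 32.3 cm (converging)

m = −d_i/d_o ⇒ d_i = −m·d_o = −(-3.79)·(40.8) = 154.6 cm.
1/f = 1/d_o + 1/d_i = 1/(40.8) + 1/(154.6) = 0.03098, so f = 32.3 cm.
Since f is positive, the thin lens is converging.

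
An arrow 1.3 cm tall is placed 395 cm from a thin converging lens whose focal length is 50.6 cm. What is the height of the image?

1/d_i = 1/f − 1/d_o = 1/(50.60) − 1/(395) = 0.01723, so d_i = 58.03 cm.
m = −d_i/d_o = -0.1469.
|h_i| = |m|·h_o = 0.1469 × 1.3 = 0.191 cm. The image is real, inverted and reduced, on the far side of the lens.

0.191 cm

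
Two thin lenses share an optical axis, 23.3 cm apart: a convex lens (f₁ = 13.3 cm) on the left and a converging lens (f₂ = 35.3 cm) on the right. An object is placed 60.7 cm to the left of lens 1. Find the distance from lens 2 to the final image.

7.62 cm

Lens 1: 1/d_i1 = 1/f₁ − 1/d_o1 = 1/(13.3) − 1/(60.7) = 0.05871, so d_i1 = 17.03 cm.
The intermediate image is 17.03 cm to the right of lens 1, which is 23.3 − (17.03) = 6.270 cm to the left of lens 2, so d_o2 = +6.270 cm.
Lens 2: 1/d_i2 = 1/f₂ − 1/d_o2 = 1/(35.3) − 1/(6.270) = -0.1312, so d_i2 = -7.62 cm.
The final image is virtual, 7.62 cm to the left of lens 2 (overall magnification ≈ -0.34).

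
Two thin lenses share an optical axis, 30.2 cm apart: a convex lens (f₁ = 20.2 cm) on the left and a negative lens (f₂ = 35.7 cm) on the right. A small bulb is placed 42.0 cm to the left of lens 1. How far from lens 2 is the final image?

11.5 cm

Lens 1: 1/d_i1 = 1/f₁ − 1/d_o1 = 1/(20.2) − 1/(42.0) = 0.02570, so d_i1 = 38.92 cm.
The intermediate image is 38.92 cm to the right of lens 1, which lies 8.720 cm to the right of lens 2 — a virtual object — so d_o2 = −8.720 cm.
Lens 2 is diverging, so f₂ = −35.7 cm.
Lens 2: 1/d_i2 = 1/f₂ − 1/d_o2 = 1/(-35.7) − 1/(-8.720) = 0.08667, so d_i2 = 11.5 cm.
The final image is real, 11.5 cm to the right of lens 2 (overall magnification ≈ -1.2).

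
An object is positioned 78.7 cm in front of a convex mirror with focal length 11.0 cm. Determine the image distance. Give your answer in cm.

9.65 cm

For a convex mirror, f = -11.0 cm.
Mirror equation: 1/q = 1/f − 1/p = 1/(-11.00) − 1/(78.7) = -0.09091 − 0.01271 = -0.1036, so q = -9.65 cm.
The image is virtual, upright and reduced, behind the mirror.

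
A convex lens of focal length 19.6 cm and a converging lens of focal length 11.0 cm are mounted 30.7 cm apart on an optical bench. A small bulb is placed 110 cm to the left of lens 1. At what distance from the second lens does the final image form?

18.2 cm

Lens 1: 1/d_i1 = 1/f₁ − 1/d_o1 = 1/(19.6) − 1/(110) = 0.04193, so d_i1 = 23.85 cm.
The intermediate image is 23.85 cm to the right of lens 1, which is 30.7 − (23.85) = 6.850 cm to the left of lens 2, so d_o2 = +6.850 cm.
Lens 2: 1/d_i2 = 1/f₂ − 1/d_o2 = 1/(11.0) − 1/(6.850) = -0.05508, so d_i2 = -18.2 cm.
The final image is virtual, 18.2 cm to the left of lens 2 (overall magnification ≈ -0.57).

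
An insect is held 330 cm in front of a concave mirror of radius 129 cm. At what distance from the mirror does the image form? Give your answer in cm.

f = R/2 = 129/2 = 64.50 cm.
Mirror equation: 1/d_i = 1/f − 1/d_o = 1/(64.50) − 1/(330) = 0.01550 − 0.003030 = 0.01247, so d_i = 80.2 cm.
The image is real, inverted and reduced, in front of the mirror.

80.2 cm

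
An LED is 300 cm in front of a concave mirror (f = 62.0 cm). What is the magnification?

1/d_i = 1/f − 1/d_o = 1/(62.00) − 1/(300) = 0.01280, so d_i = 78.15 cm.
m = −d_i/d_o = −(78.15)/(300) = -0.261.
The image is real, inverted and reduced, in front of the mirror.

m = -0.261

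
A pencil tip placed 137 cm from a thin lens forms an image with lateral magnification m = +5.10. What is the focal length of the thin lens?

f = 170 cm (converging)

m = −d_i/d_o ⇒ d_i = −m·d_o = −(+5.10)·(137) = -698.7 cm.
1/f = 1/d_o + 1/d_i = 1/(137) + 1/(-698.7) = 0.005868, so f = 170 cm.
Since f is positive, the thin lens is converging.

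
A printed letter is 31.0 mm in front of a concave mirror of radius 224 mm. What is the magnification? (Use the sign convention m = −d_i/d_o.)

m = +1.38

f = R/2 = 224/2 = 112.0 mm.
1/d_i = 1/f − 1/d_o = 1/(112.0) − 1/(31.0) = -0.02333, so d_i = -42.86 mm.
m = −d_i/d_o = −(-42.86)/(31.0) = +1.38.
The image is virtual, upright and enlarged, behind the mirror.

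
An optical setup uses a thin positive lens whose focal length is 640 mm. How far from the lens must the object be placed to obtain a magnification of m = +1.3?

m = −d_i/d_o ⇒ d_i = −m·d_o.
1/f = 1/d_o + 1/d_i = 1/d_o − 1/(m·d_o) = (1 − 1/m)/d_o, so d_o = f(1 − 1/m) = (640.0)(1 − 1/(+1.3)) = 148 mm.

148 mm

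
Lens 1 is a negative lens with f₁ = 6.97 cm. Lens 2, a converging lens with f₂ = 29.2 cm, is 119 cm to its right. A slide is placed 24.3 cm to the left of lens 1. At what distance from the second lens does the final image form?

Lens 1 is diverging, so f₁ = −6.97 cm.
Lens 1: 1/d_i1 = 1/f₁ − 1/d_o1 = 1/(-6.97) − 1/(24.3) = -0.1846, so d_i1 = -5.416 cm.
The intermediate image is 5.416 cm to the left of lens 1 (virtual), which is 119 − (-5.416) = 124.4 cm to the left of lens 2, so d_o2 = +124.4 cm.
Lens 2: 1/d_i2 = 1/f₂ − 1/d_o2 = 1/(29.2) − 1/(124.4) = 0.02621, so d_i2 = 38.2 cm.
The final image is real, 38.2 cm to the right of lens 2 (overall magnification ≈ -0.068).

38.2 cm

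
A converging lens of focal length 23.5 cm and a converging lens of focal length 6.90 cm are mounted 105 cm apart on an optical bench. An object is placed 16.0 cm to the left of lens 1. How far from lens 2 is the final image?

7.22 cm

Lens 1: 1/d_i1 = 1/f₁ − 1/d_o1 = 1/(23.5) − 1/(16.0) = -0.01995, so d_i1 = -50.13 cm.
The intermediate image is 50.13 cm to the left of lens 1 (virtual), which is 105 − (-50.13) = 155.1 cm to the left of lens 2, so d_o2 = +155.1 cm.
Lens 2: 1/d_i2 = 1/f₂ − 1/d_o2 = 1/(6.90) − 1/(155.1) = 0.1385, so d_i2 = 7.22 cm.
The final image is real, 7.22 cm to the right of lens 2 (overall magnification ≈ -0.15).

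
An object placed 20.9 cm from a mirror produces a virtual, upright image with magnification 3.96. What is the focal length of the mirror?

m = −d_i/d_o ⇒ d_i = −m·d_o = −(+3.96)·(20.9) = -82.76 cm.
1/f = 1/d_o + 1/d_i = 1/(20.9) + 1/(-82.76) = 0.03576, so f = 28.0 cm.
Since f is positive, the mirror is concave.

f = 28.0 cm (concave)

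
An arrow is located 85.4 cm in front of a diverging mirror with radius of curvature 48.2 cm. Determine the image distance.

18.8 cm

f = R/2 = 48.2/2 = 24.10 cm; for a diverging mirror, f = -24.10 cm.
Mirror equation: 1/d_i = 1/f − 1/d_o = 1/(-24.10) − 1/(85.4) = -0.04149 − 0.01171 = -0.05320, so d_i = -18.8 cm.
The image is virtual, upright and reduced, behind the mirror.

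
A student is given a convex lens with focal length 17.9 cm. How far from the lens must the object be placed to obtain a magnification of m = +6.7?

m = −d_i/d_o ⇒ d_i = −m·d_o.
1/f = 1/d_o + 1/d_i = 1/d_o − 1/(m·d_o) = (1 − 1/m)/d_o, so d_o = f(1 − 1/m) = (17.90)(1 − 1/(+6.7)) = 15.2 cm.

15.2 cm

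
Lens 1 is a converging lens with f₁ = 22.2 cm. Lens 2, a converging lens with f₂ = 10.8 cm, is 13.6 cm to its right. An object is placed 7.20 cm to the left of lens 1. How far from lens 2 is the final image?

Lens 1: 1/d_i1 = 1/f₁ − 1/d_o1 = 1/(22.2) − 1/(7.20) = -0.09384, so d_i1 = -10.66 cm.
The intermediate image is 10.66 cm to the left of lens 1 (virtual), which is 13.6 − (-10.66) = 24.26 cm to the left of lens 2, so d_o2 = +24.26 cm.
Lens 2: 1/d_i2 = 1/f₂ − 1/d_o2 = 1/(10.8) − 1/(24.26) = 0.05137, so d_i2 = 19.5 cm.
The final image is real, 19.5 cm to the right of lens 2 (overall magnification ≈ -1.2).

19.5 cm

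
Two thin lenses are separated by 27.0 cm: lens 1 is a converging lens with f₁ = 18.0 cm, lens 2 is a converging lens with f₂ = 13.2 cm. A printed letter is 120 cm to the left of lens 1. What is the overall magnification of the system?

Lens 1: 1/d_i1 = 1/(18.0) − 1/(120) = 0.04722, so d_i1 = 21.18 cm; m₁ = −d_i1/d_o1 = -0.1765.
d_o2 = 27.0 − (21.18) = 5.820 cm.
Lens 2: 1/d_i2 = 1/(13.2) − 1/(5.820) = -0.09606, so d_i2 = -10.41 cm; m₂ = −d_i2/d_o2 = +1.789.
m = m₁·m₂ = (-0.1765)(+1.789) = -0.316.

m = -0.316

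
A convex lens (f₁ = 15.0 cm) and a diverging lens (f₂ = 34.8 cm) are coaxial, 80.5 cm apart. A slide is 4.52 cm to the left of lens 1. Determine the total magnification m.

m = +0.409

Lens 1: 1/d_i1 = 1/(15.0) − 1/(4.52) = -0.1546, so d_i1 = -6.469 cm; m₁ = −d_i1/d_o1 = +1.431.
d_o2 = 80.5 − (-6.469) = 86.97 cm.
f₂ = −34.8 cm (diverging).
Lens 2: 1/d_i2 = 1/(-34.8) − 1/(86.97) = -0.04023, so d_i2 = -24.85 cm; m₂ = −d_i2/d_o2 = +0.2858.
m = m₁·m₂ = (+1.431)(+0.2858) = +0.409.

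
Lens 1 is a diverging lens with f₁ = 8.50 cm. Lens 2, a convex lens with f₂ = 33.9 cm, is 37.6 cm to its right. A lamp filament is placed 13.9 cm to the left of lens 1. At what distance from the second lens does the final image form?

162 cm

Lens 1 is diverging, so f₁ = −8.50 cm.
Lens 1: 1/d_i1 = 1/f₁ − 1/d_o1 = 1/(-8.50) − 1/(13.9) = -0.1896, so d_i1 = -5.275 cm.
The intermediate image is 5.275 cm to the left of lens 1 (virtual), which is 37.6 − (-5.275) = 42.88 cm to the left of lens 2, so d_o2 = +42.88 cm.
Lens 2: 1/d_i2 = 1/f₂ − 1/d_o2 = 1/(33.9) − 1/(42.88) = 0.006178, so d_i2 = 162 cm.
The final image is real, 162 cm to the right of lens 2 (overall magnification ≈ -1.4).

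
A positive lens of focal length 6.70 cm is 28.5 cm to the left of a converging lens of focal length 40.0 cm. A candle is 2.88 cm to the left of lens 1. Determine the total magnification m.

m = +10.9

Lens 1: 1/d_i1 = 1/(6.70) − 1/(2.88) = -0.1980, so d_i1 = -5.051 cm; m₁ = −d_i1/d_o1 = +1.754.
d_o2 = 28.5 − (-5.051) = 33.55 cm.
Lens 2: 1/d_i2 = 1/(40.0) − 1/(33.55) = -0.004806, so d_i2 = -208.1 cm; m₂ = −d_i2/d_o2 = +6.202.
m = m₁·m₂ = (+1.754)(+6.202) = +10.9.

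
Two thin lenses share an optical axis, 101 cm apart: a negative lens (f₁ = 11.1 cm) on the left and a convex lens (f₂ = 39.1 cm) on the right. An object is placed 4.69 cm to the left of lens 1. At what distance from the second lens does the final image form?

62.5 cm

Lens 1 is diverging, so f₁ = −11.1 cm.
Lens 1: 1/d_i1 = 1/f₁ − 1/d_o1 = 1/(-11.1) − 1/(4.69) = -0.3033, so d_i1 = -3.297 cm.
The intermediate image is 3.297 cm to the left of lens 1 (virtual), which is 101 − (-3.297) = 104.3 cm to the left of lens 2, so d_o2 = +104.3 cm.
Lens 2: 1/d_i2 = 1/f₂ − 1/d_o2 = 1/(39.1) − 1/(104.3) = 0.01599, so d_i2 = 62.5 cm.
The final image is real, 62.5 cm to the right of lens 2 (overall magnification ≈ -0.42).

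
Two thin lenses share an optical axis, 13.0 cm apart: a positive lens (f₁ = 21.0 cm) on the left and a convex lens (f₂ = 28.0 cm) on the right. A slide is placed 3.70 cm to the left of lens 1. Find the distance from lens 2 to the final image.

Lens 1: 1/d_i1 = 1/f₁ − 1/d_o1 = 1/(21.0) − 1/(3.70) = -0.2227, so d_i1 = -4.491 cm.
The intermediate image is 4.491 cm to the left of lens 1 (virtual), which is 13.0 − (-4.491) = 17.49 cm to the left of lens 2, so d_o2 = +17.49 cm.
Lens 2: 1/d_i2 = 1/f₂ − 1/d_o2 = 1/(28.0) − 1/(17.49) = -0.02146, so d_i2 = -46.6 cm.
The final image is virtual, 46.6 cm to the left of lens 2 (overall magnification ≈ 3.2).

46.6 cm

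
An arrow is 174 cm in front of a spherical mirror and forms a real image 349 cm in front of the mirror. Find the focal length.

Real image ⇒ d_i = +349 cm.
1/f = 1/d_o + 1/d_i = 1/(174) + 1/(349) = 0.008612, so f = 116 cm.
Since f is positive, the spherical mirror is concave.

f = 116 cm (concave)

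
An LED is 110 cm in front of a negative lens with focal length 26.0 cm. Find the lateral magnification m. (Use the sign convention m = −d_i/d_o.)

m = +0.191

For a negative lens, f = -26.0 cm.
1/d_i = 1/f − 1/d_o = 1/(-26.00) − 1/(110) = -0.04755, so d_i = -21.03 cm.
m = −d_i/d_o = −(-21.03)/(110) = +0.191.
The image is virtual, upright and reduced, on the same side as the object.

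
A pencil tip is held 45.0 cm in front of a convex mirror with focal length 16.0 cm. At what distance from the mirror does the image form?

11.8 cm

For a convex mirror, f = -16.0 cm.
Mirror equation: 1/d_i = 1/f − 1/d_o = 1/(-16.00) − 1/(45.0) = -0.06250 − 0.02222 = -0.08472, so d_i = -11.8 cm.
The image is virtual, upright and reduced, behind the mirror.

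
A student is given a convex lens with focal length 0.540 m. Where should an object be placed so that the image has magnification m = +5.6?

0.444 m

m = −d_i/d_o ⇒ d_i = −m·d_o.
1/f = 1/d_o + 1/d_i = 1/d_o − 1/(m·d_o) = (1 − 1/m)/d_o, so d_o = f(1 − 1/m) = (0.5400)(1 − 1/(+5.6)) = 0.444 m.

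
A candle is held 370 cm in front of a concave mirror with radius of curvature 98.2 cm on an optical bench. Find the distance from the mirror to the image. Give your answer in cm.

f = R/2 = 98.2/2 = 49.10 cm.
Mirror equation: 1/d_i = 1/f − 1/d_o = 1/(49.10) − 1/(370) = 0.02037 − 0.002703 = 0.01766, so d_i = 56.6 cm.
The image is real, inverted and reduced, in front of the mirror.

56.6 cm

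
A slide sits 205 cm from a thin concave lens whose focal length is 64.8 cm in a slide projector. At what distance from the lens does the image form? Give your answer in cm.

49.2 cm

For a concave lens, f = -64.8 cm.
Thin-lens equation: 1/d_i = 1/f − 1/d_o = 1/(-64.80) − 1/(205) = -0.01543 − 0.004878 = -0.02031, so d_i = -49.2 cm.
The image is virtual, upright and reduced, on the same side as the object.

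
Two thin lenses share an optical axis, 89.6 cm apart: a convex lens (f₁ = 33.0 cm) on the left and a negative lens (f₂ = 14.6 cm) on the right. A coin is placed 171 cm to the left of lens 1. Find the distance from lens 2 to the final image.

11.2 cm

Lens 1: 1/d_i1 = 1/f₁ − 1/d_o1 = 1/(33.0) − 1/(171) = 0.02446, so d_i1 = 40.89 cm.
The intermediate image is 40.89 cm to the right of lens 1, which is 89.6 − (40.89) = 48.71 cm to the left of lens 2, so d_o2 = +48.71 cm.
Lens 2 is diverging, so f₂ = −14.6 cm.
Lens 2: 1/d_i2 = 1/f₂ − 1/d_o2 = 1/(-14.6) − 1/(48.71) = -0.08902, so d_i2 = -11.2 cm.
The final image is virtual, 11.2 cm to the left of lens 2 (overall magnification ≈ -0.055).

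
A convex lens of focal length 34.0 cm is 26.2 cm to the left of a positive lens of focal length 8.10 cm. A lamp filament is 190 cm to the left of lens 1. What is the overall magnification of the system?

Lens 1: 1/d_i1 = 1/(34.0) − 1/(190) = 0.02415, so d_i1 = 41.41 cm; m₁ = −d_i1/d_o1 = -0.2179.
d_o2 = 26.2 − (41.41) = -15.21 cm (virtual object).
Lens 2: 1/d_i2 = 1/(8.10) − 1/(-15.21) = 0.1892, so d_i2 = 5.285 cm; m₂ = −d_i2/d_o2 = +0.3475.
m = m₁·m₂ = (-0.2179)(+0.3475) = -0.0757.

m = -0.0757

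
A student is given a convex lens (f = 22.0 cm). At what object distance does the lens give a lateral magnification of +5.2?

m = −d_i/d_o ⇒ d_i = −m·d_o.
1/f = 1/d_o + 1/d_i = 1/d_o − 1/(m·d_o) = (1 − 1/m)/d_o, so d_o = f(1 − 1/m) = (22.00)(1 − 1/(+5.2)) = 17.8 cm.

17.8 cm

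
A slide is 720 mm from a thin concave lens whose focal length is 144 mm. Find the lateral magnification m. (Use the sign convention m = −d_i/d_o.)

m = +0.167

For a concave lens, f = -144 mm.
1/d_i = 1/f − 1/d_o = 1/(-144.0) − 1/(720) = -0.008333, so d_i = -120.0 mm.
m = −d_i/d_o = −(-120.0)/(720) = +0.167.
The image is virtual, upright and reduced, on the same side as the object.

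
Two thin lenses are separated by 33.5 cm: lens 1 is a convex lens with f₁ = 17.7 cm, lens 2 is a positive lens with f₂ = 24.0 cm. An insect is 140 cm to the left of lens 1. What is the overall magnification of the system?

m = -0.323

Lens 1: 1/d_i1 = 1/(17.7) − 1/(140) = 0.04935, so d_i1 = 20.26 cm; m₁ = −d_i1/d_o1 = -0.1447.
d_o2 = 33.5 − (20.26) = 13.24 cm.
Lens 2: 1/d_i2 = 1/(24.0) − 1/(13.24) = -0.03386, so d_i2 = -29.53 cm; m₂ = −d_i2/d_o2 = +2.230.
m = m₁·m₂ = (-0.1447)(+2.230) = -0.323.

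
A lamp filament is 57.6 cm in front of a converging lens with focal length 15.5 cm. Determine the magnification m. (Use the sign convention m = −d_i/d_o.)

1/d_i = 1/f − 1/d_o = 1/(15.50) − 1/(57.6) = 0.04716, so d_i = 21.21 cm.
m = −d_i/d_o = −(21.21)/(57.6) = -0.368.
The image is real, inverted and reduced, on the far side of the lens.

m = -0.368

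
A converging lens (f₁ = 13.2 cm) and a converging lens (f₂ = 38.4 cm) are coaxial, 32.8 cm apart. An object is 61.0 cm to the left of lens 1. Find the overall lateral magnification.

Lens 1: 1/d_i1 = 1/(13.2) − 1/(61.0) = 0.05936, so d_i1 = 16.85 cm; m₁ = −d_i1/d_o1 = -0.2762.
d_o2 = 32.8 − (16.85) = 15.95 cm.
Lens 2: 1/d_i2 = 1/(38.4) − 1/(15.95) = -0.03665, so d_i2 = -27.28 cm; m₂ = −d_i2/d_o2 = +1.710.
m = m₁·m₂ = (-0.2762)(+1.710) = -0.472.

m = -0.472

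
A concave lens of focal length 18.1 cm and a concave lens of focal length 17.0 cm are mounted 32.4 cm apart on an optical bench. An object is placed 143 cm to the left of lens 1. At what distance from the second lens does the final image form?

Lens 1 is diverging, so f₁ = −18.1 cm.
Lens 1: 1/d_i1 = 1/f₁ − 1/d_o1 = 1/(-18.1) − 1/(143) = -0.06224, so d_i1 = -16.07 cm.
The intermediate image is 16.07 cm to the left of lens 1 (virtual), which is 32.4 − (-16.07) = 48.47 cm to the left of lens 2, so d_o2 = +48.47 cm.
Lens 2 is diverging, so f₂ = −17.0 cm.
Lens 2: 1/d_i2 = 1/f₂ − 1/d_o2 = 1/(-17.0) − 1/(48.47) = -0.07945, so d_i2 = -12.6 cm.
The final image is virtual, 12.6 cm to the left of lens 2 (overall magnification ≈ 0.029).

12.6 cm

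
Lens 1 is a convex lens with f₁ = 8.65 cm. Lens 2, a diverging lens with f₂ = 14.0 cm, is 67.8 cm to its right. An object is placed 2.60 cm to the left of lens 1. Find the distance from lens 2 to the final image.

Lens 1: 1/d_i1 = 1/f₁ − 1/d_o1 = 1/(8.65) − 1/(2.60) = -0.2690, so d_i1 = -3.717 cm.
The intermediate image is 3.717 cm to the left of lens 1 (virtual), which is 67.8 − (-3.717) = 71.52 cm to the left of lens 2, so d_o2 = +71.52 cm.
Lens 2 is diverging, so f₂ = −14.0 cm.
Lens 2: 1/d_i2 = 1/f₂ − 1/d_o2 = 1/(-14.0) − 1/(71.52) = -0.08541, so d_i2 = -11.7 cm.
The final image is virtual, 11.7 cm to the left of lens 2 (overall magnification ≈ 0.23).

11.7 cm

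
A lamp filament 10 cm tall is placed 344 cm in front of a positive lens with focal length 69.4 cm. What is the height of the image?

2.53 cm

1/d_i = 1/f − 1/d_o = 1/(69.40) − 1/(344) = 0.01150, so d_i = 86.94 cm.
m = −d_i/d_o = -0.2527.
|h_i| = |m|·h_o = 0.2527 × 10 = 2.53 cm. The image is real, inverted and reduced, on the far side of the lens.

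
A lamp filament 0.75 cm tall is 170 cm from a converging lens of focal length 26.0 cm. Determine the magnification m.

m = -0.181

1/d_i = 1/f − 1/d_o = 1/(26.00) − 1/(170) = 0.03258, so d_i = 30.69 cm.
m = −d_i/d_o = −(30.69)/(170) = -0.181.
The image is real, inverted and reduced, on the far side of the lens.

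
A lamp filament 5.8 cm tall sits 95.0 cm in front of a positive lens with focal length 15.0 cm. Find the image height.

1/d_i = 1/f − 1/d_o = 1/(15.00) − 1/(95.0) = 0.05614, so d_i = 17.81 cm.
m = −d_i/d_o = -0.1875.
|h_i| = |m|·h_o = 0.1875 × 5.8 = 1.09 cm. The image is real, inverted and reduced, on the far side of the lens.

1.09 cm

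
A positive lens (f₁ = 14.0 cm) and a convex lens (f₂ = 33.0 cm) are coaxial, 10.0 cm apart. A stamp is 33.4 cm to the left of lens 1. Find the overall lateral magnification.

m = -0.506

Lens 1: 1/d_i1 = 1/(14.0) − 1/(33.4) = 0.04149, so d_i1 = 24.10 cm; m₁ = −d_i1/d_o1 = -0.7216.
d_o2 = 10.0 − (24.10) = -14.10 cm (virtual object).
Lens 2: 1/d_i2 = 1/(33.0) − 1/(-14.10) = 0.1012, so d_i2 = 9.879 cm; m₂ = −d_i2/d_o2 = +0.7006.
m = m₁·m₂ = (-0.7216)(+0.7006) = -0.506.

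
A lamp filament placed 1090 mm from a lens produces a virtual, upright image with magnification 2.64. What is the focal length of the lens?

f = 1750 mm (converging)

m = −d_i/d_o ⇒ d_i = −m·d_o = −(+2.64)·(1090) = -2878 mm.
1/f = 1/d_o + 1/d_i = 1/(1090) + 1/(-2878) = 0.0005700, so f = 1750 mm.
Since f is positive, the lens is converging.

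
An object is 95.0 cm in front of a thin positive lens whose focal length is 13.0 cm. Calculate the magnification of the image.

m = -0.159

1/d_i = 1/f − 1/d_o = 1/(13.00) − 1/(95.0) = 0.06640, so d_i = 15.06 cm.
m = −d_i/d_o = −(15.06)/(95.0) = -0.159.
The image is real, inverted and reduced, on the far side of the lens.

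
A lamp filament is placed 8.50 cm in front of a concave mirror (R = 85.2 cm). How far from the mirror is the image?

f = R/2 = 85.2/2 = 42.60 cm.
Mirror equation: 1/v = 1/f − 1/u = 1/(42.60) − 1/(8.50) = 0.02347 − 0.1176 = -0.09417, so v = -10.6 cm.
The image is virtual, upright and enlarged, behind the mirror.

10.6 cm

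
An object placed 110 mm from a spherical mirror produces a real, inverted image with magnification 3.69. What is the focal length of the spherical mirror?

m = −d_i/d_o ⇒ d_i = −m·d_o = −(-3.69)·(110) = 405.9 mm.
1/f = 1/d_o + 1/d_i = 1/(110) + 1/(405.9) = 0.01155, so f = 86.5 mm.
Since f is positive, the spherical mirror is concave.

f = 86.5 mm (concave)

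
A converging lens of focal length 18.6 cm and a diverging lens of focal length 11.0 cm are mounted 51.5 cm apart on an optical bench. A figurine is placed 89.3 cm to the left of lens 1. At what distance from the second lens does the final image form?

Lens 1: 1/d_i1 = 1/f₁ − 1/d_o1 = 1/(18.6) − 1/(89.3) = 0.04257, so d_i1 = 23.49 cm.
The intermediate image is 23.49 cm to the right of lens 1, which is 51.5 − (23.49) = 28.01 cm to the left of lens 2, so d_o2 = +28.01 cm.
Lens 2 is diverging, so f₂ = −11.0 cm.
Lens 2: 1/d_i2 = 1/f₂ − 1/d_o2 = 1/(-11.0) − 1/(28.01) = -0.1266, so d_i2 = -7.90 cm.
The final image is virtual, 7.90 cm to the left of lens 2 (overall magnification ≈ -0.074).

7.90 cm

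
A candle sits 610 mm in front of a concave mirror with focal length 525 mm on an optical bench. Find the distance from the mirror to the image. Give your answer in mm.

3770 mm

Mirror equation: 1/q = 1/f − 1/p = 1/(525.0) − 1/(610) = 0.001905 − 0.001639 = 0.0002654, so q = 3770 mm.
The image is real, inverted and enlarged, in front of the mirror.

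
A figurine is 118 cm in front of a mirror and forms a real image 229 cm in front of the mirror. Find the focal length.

Real image ⇒ d_i = +229 cm.
1/f = 1/d_o + 1/d_i = 1/(118) + 1/(229) = 0.01284, so f = 77.9 cm.
Since f is positive, the mirror is concave.

f = 77.9 cm (concave)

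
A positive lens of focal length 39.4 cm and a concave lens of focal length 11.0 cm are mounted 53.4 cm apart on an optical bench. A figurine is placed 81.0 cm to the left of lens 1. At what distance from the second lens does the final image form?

20.8 cm

Lens 1: 1/d_i1 = 1/f₁ − 1/d_o1 = 1/(39.4) − 1/(81.0) = 0.01304, so d_i1 = 76.72 cm.
The intermediate image is 76.72 cm to the right of lens 1, which lies 23.32 cm to the right of lens 2 — a virtual object — so d_o2 = −23.32 cm.
Lens 2 is diverging, so f₂ = −11.0 cm.
Lens 2: 1/d_i2 = 1/f₂ − 1/d_o2 = 1/(-11.0) − 1/(-23.32) = -0.04803, so d_i2 = -20.8 cm.
The final image is virtual, 20.8 cm to the left of lens 2 (overall magnification ≈ 0.85).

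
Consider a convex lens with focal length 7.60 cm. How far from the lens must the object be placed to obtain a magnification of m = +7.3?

m = −d_i/d_o ⇒ d_i = −m·d_o.
1/f = 1/d_o + 1/d_i = 1/d_o − 1/(m·d_o) = (1 − 1/m)/d_o, so d_o = f(1 − 1/m) = (7.600)(1 − 1/(+7.3)) = 6.56 cm.

6.56 cm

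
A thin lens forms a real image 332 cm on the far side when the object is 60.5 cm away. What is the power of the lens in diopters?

d_i = +332 cm.
1/f = 1/d_o + 1/d_i = 1/(60.5) + 1/(332) = 0.01954 cm⁻¹.
f = 51.17 cm = 0.5117 m, so P = 1/f = +1.95 D.

P = +1.95 D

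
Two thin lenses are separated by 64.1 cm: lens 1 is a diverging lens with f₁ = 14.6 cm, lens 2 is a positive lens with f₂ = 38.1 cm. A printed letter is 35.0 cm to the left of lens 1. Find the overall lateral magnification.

m = -0.309

f₁ = −14.6 cm (diverging).
Lens 1: 1/d_i1 = 1/(-14.6) − 1/(35.0) = -0.09706, so d_i1 = -10.30 cm; m₁ = −d_i1/d_o1 = +0.2943.
d_o2 = 64.1 − (-10.30) = 74.40 cm.
Lens 2: 1/d_i2 = 1/(38.1) − 1/(74.40) = 0.01281, so d_i2 = 78.09 cm; m₂ = −d_i2/d_o2 = -1.050.
m = m₁·m₂ = (+0.2943)(-1.050) = -0.309.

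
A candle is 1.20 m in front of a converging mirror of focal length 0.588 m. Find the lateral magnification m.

m = -0.961

1/d_i = 1/f − 1/d_o = 1/(0.5880) − 1/(1.20) = 0.8673, so d_i = 1.153 m.
m = −d_i/d_o = −(1.153)/(1.20) = -0.961.
The image is real, inverted and reduced, in front of the mirror.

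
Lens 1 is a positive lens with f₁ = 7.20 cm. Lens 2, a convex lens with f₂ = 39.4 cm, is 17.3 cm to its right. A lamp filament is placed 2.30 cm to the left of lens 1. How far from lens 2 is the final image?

43.5 cm

Lens 1: 1/d_i1 = 1/f₁ − 1/d_o1 = 1/(7.20) − 1/(2.30) = -0.2959, so d_i1 = -3.380 cm.
The intermediate image is 3.380 cm to the left of lens 1 (virtual), which is 17.3 − (-3.380) = 20.68 cm to the left of lens 2, so d_o2 = +20.68 cm.
Lens 2: 1/d_i2 = 1/f₂ − 1/d_o2 = 1/(39.4) − 1/(20.68) = -0.02298, so d_i2 = -43.5 cm.
The final image is virtual, 43.5 cm to the left of lens 2 (overall magnification ≈ 3.1).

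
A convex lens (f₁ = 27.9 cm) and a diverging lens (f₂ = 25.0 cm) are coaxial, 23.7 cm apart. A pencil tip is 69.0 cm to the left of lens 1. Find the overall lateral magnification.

Lens 1: 1/d_i1 = 1/(27.9) − 1/(69.0) = 0.02135, so d_i1 = 46.84 cm; m₁ = −d_i1/d_o1 = -0.6788.
d_o2 = 23.7 − (46.84) = -23.14 cm (virtual object).
f₂ = −25.0 cm (diverging).
Lens 2: 1/d_i2 = 1/(-25.0) − 1/(-23.14) = 0.003215, so d_i2 = 311.0 cm; m₂ = −d_i2/d_o2 = +13.44.
m = m₁·m₂ = (-0.6788)(+13.44) = -9.12.

m = -9.12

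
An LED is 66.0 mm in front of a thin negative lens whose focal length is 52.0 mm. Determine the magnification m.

m = +0.441

For a negative lens, f = -52.0 mm.
1/d_i = 1/f − 1/d_o = 1/(-52.00) − 1/(66.0) = -0.03438, so d_i = -29.08 mm.
m = −d_i/d_o = −(-29.08)/(66.0) = +0.441.
The image is virtual, upright and reduced, on the same side as the object.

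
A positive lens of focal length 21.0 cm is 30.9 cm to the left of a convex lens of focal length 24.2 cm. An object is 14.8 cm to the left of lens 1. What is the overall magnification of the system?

Lens 1: 1/d_i1 = 1/(21.0) − 1/(14.8) = -0.01995, so d_i1 = -50.13 cm; m₁ = −d_i1/d_o1 = +3.387.
d_o2 = 30.9 − (-50.13) = 81.03 cm.
Lens 2: 1/d_i2 = 1/(24.2) − 1/(81.03) = 0.02898, so d_i2 = 34.51 cm; m₂ = −d_i2/d_o2 = -0.4258.
m = m₁·m₂ = (+3.387)(-0.4258) = -1.44.

m = -1.44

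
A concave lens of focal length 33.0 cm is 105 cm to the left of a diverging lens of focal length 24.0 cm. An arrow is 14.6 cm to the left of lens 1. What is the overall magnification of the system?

f₁ = −33.0 cm (diverging).
Lens 1: 1/d_i1 = 1/(-33.0) − 1/(14.6) = -0.09880, so d_i1 = -10.12 cm; m₁ = −d_i1/d_o1 = +0.6932.
d_o2 = 105 − (-10.12) = 115.1 cm.
f₂ = −24.0 cm (diverging).
Lens 2: 1/d_i2 = 1/(-24.0) − 1/(115.1) = -0.05035, so d_i2 = -19.86 cm; m₂ = −d_i2/d_o2 = +0.1725.
m = m₁·m₂ = (+0.6932)(+0.1725) = +0.120.

m = +0.120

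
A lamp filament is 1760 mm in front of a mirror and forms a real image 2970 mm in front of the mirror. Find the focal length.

f = 1110 mm (concave)

Real image ⇒ d_i = +2970 mm.
1/f = 1/d_o + 1/d_i = 1/(1760) + 1/(2970) = 0.0009049, so f = 1110 mm.
Since f is positive, the mirror is concave.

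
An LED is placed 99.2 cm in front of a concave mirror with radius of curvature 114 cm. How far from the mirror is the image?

f = R/2 = 114/2 = 57.00 cm.
Mirror equation: 1/d_i = 1/f − 1/d_o = 1/(57.00) − 1/(99.2) = 0.01754 − 0.01008 = 0.007463, so d_i = 134 cm.
The image is real, inverted and enlarged, in front of the mirror.

134 cm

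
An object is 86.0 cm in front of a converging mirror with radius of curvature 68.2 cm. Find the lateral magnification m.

f = R/2 = 68.2/2 = 34.10 cm.
1/d_i = 1/f − 1/d_o = 1/(34.10) − 1/(86.0) = 0.01770, so d_i = 56.50 cm.
m = −d_i/d_o = −(56.50)/(86.0) = -0.657.
The image is real, inverted and reduced, in front of the mirror.

m = -0.657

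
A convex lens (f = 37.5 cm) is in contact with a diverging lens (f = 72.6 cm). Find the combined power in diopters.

P₁ = 1/f₁ = 1/(0.375 m) = +2.667 D; P₂ = 1/f₂ = 1/(-0.726 m) = -1.377 D.
For thin lenses in contact, P = P₁ + P₂ = (+2.667) + (-1.377) = +1.29 D.

P = +1.29 D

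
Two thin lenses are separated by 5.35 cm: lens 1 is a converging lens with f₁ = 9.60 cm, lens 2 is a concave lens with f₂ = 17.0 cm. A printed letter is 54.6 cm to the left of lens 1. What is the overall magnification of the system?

Lens 1: 1/d_i1 = 1/(9.60) − 1/(54.6) = 0.08585, so d_i1 = 11.65 cm; m₁ = −d_i1/d_o1 = -0.2134.
d_o2 = 5.35 − (11.65) = -6.300 cm (virtual object).
f₂ = −17.0 cm (diverging).
Lens 2: 1/d_i2 = 1/(-17.0) − 1/(-6.300) = 0.09991, so d_i2 = 10.01 cm; m₂ = −d_i2/d_o2 = +1.589.
m = m₁·m₂ = (-0.2134)(+1.589) = -0.339.

m = -0.339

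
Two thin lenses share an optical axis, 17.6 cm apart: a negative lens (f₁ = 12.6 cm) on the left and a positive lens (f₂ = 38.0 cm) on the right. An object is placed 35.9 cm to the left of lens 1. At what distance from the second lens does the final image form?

Lens 1 is diverging, so f₁ = −12.6 cm.
Lens 1: 1/d_i1 = 1/f₁ − 1/d_o1 = 1/(-12.6) − 1/(35.9) = -0.1072, so d_i1 = -9.327 cm.
The intermediate image is 9.327 cm to the left of lens 1 (virtual), which is 17.6 − (-9.327) = 26.93 cm to the left of lens 2, so d_o2 = +26.93 cm.
Lens 2: 1/d_i2 = 1/f₂ − 1/d_o2 = 1/(38.0) − 1/(26.93) = -0.01082, so d_i2 = -92.4 cm.
The final image is virtual, 92.4 cm to the left of lens 2 (overall magnification ≈ 0.89).

92.4 cm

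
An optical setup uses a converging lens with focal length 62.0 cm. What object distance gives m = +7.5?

53.7 cm

m = −d_i/d_o ⇒ d_i = −m·d_o.
1/f = 1/d_o + 1/d_i = 1/d_o − 1/(m·d_o) = (1 − 1/m)/d_o, so d_o = f(1 − 1/m) = (62.00)(1 − 1/(+7.5)) = 53.7 cm.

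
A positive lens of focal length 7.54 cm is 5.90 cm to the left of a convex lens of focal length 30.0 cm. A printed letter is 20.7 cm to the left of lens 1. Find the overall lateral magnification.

m = -0.478

Lens 1: 1/d_i1 = 1/(7.54) − 1/(20.7) = 0.08432, so d_i1 = 11.86 cm; m₁ = −d_i1/d_o1 = -0.5729.
d_o2 = 5.90 − (11.86) = -5.960 cm (virtual object).
Lens 2: 1/d_i2 = 1/(30.0) − 1/(-5.960) = 0.2011, so d_i2 = 4.972 cm; m₂ = −d_i2/d_o2 = +0.8343.
m = m₁·m₂ = (-0.5729)(+0.8343) = -0.478.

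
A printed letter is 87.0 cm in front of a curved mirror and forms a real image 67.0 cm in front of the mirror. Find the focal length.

Real image ⇒ d_i = +67.0 cm.
1/f = 1/d_o + 1/d_i = 1/(87.0) + 1/(67.0) = 0.02642, so f = 37.9 cm.
Since f is positive, the curved mirror is concave.

f = 37.9 cm (concave)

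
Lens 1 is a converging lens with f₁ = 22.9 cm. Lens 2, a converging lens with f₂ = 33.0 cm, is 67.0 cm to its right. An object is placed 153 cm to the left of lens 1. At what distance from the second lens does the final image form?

Lens 1: 1/d_i1 = 1/f₁ − 1/d_o1 = 1/(22.9) − 1/(153) = 0.03713, so d_i1 = 26.93 cm.
The intermediate image is 26.93 cm to the right of lens 1, which is 67.0 − (26.93) = 40.07 cm to the left of lens 2, so d_o2 = +40.07 cm.
Lens 2: 1/d_i2 = 1/f₂ − 1/d_o2 = 1/(33.0) − 1/(40.07) = 0.005347, so d_i2 = 187 cm.
The final image is real, 187 cm to the right of lens 2 (overall magnification ≈ 0.82).

187 cm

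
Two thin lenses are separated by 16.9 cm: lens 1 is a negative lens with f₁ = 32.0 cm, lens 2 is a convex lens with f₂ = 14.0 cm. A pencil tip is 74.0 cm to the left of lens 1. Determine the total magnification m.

m = -0.167

f₁ = −32.0 cm (diverging).
Lens 1: 1/d_i1 = 1/(-32.0) − 1/(74.0) = -0.04476, so d_i1 = -22.34 cm; m₁ = −d_i1/d_o1 = +0.3019.
d_o2 = 16.9 − (-22.34) = 39.24 cm.
Lens 2: 1/d_i2 = 1/(14.0) − 1/(39.24) = 0.04594, so d_i2 = 21.77 cm; m₂ = −d_i2/d_o2 = -0.5547.
m = m₁·m₂ = (+0.3019)(-0.5547) = -0.167.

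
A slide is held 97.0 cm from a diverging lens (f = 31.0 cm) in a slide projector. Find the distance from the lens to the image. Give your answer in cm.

23.5 cm

For a diverging lens, f = -31.0 cm.
Lens equation: 1/v = 1/f − 1/u = 1/(-31.00) − 1/(97.0) = -0.03226 − 0.01031 = -0.04257, so v = -23.5 cm.
The image is virtual, upright and reduced, on the same side as the object.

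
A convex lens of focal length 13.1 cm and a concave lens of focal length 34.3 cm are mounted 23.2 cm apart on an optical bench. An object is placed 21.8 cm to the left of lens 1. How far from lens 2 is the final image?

Lens 1: 1/d_i1 = 1/f₁ − 1/d_o1 = 1/(13.1) − 1/(21.8) = 0.03046, so d_i1 = 32.83 cm.
The intermediate image is 32.83 cm to the right of lens 1, which lies 9.630 cm to the right of lens 2 — a virtual object — so d_o2 = −9.630 cm.
Lens 2 is diverging, so f₂ = −34.3 cm.
Lens 2: 1/d_i2 = 1/f₂ − 1/d_o2 = 1/(-34.3) − 1/(-9.630) = 0.07469, so d_i2 = 13.4 cm.
The final image is real, 13.4 cm to the right of lens 2 (overall magnification ≈ -2.1).

13.4 cm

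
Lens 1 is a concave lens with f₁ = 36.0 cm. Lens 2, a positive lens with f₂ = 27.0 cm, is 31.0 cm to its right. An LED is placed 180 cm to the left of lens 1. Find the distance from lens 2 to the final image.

48.4 cm

Lens 1 is diverging, so f₁ = −36.0 cm.
Lens 1: 1/d_i1 = 1/f₁ − 1/d_o1 = 1/(-36.0) − 1/(180) = -0.03333, so d_i1 = -30.00 cm.
The intermediate image is 30.00 cm to the left of lens 1 (virtual), which is 31.0 − (-30.00) = 61.00 cm to the left of lens 2, so d_o2 = +61.00 cm.
Lens 2: 1/d_i2 = 1/f₂ − 1/d_o2 = 1/(27.0) − 1/(61.00) = 0.02064, so d_i2 = 48.4 cm.
The final image is real, 48.4 cm to the right of lens 2 (overall magnification ≈ -0.13).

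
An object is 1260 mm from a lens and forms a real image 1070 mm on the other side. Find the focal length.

f = 579 mm (converging)

Real image ⇒ d_i = +1070 mm.
1/f = 1/d_o + 1/d_i = 1/(1260) + 1/(1070) = 0.001728, so f = 579 mm.
Since f is positive, the lens is converging.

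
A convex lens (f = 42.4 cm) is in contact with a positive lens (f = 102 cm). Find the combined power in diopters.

P = +3.34 D

P₁ = 1/f₁ = 1/(0.424 m) = +2.358 D; P₂ = 1/f₂ = 1/(1.02 m) = +0.9804 D.
For thin lenses in contact, P = P₁ + P₂ = (+2.358) + (+0.9804) = +3.34 D.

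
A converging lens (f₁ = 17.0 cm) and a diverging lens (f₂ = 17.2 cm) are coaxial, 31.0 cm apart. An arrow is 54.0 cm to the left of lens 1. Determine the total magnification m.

m = -0.338

Lens 1: 1/d_i1 = 1/(17.0) − 1/(54.0) = 0.04031, so d_i1 = 24.81 cm; m₁ = −d_i1/d_o1 = -0.4594.
d_o2 = 31.0 − (24.81) = 6.190 cm.
f₂ = −17.2 cm (diverging).
Lens 2: 1/d_i2 = 1/(-17.2) − 1/(6.190) = -0.2197, so d_i2 = -4.552 cm; m₂ = −d_i2/d_o2 = +0.7354.
m = m₁·m₂ = (-0.4594)(+0.7354) = -0.338.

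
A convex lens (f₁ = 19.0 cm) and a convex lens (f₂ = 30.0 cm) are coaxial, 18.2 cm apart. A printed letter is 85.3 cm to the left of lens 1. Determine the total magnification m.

Lens 1: 1/d_i1 = 1/(19.0) − 1/(85.3) = 0.04091, so d_i1 = 24.44 cm; m₁ = −d_i1/d_o1 = -0.2865.
d_o2 = 18.2 − (24.44) = -6.240 cm (virtual object).
Lens 2: 1/d_i2 = 1/(30.0) − 1/(-6.240) = 0.1936, so d_i2 = 5.166 cm; m₂ = −d_i2/d_o2 = +0.8278.
m = m₁·m₂ = (-0.2865)(+0.8278) = -0.237.

m = -0.237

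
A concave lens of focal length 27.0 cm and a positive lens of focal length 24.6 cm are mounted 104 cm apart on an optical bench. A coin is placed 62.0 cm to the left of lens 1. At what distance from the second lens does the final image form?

Lens 1 is diverging, so f₁ = −27.0 cm.
Lens 1: 1/d_i1 = 1/f₁ − 1/d_o1 = 1/(-27.0) − 1/(62.0) = -0.05317, so d_i1 = -18.81 cm.
The intermediate image is 18.81 cm to the left of lens 1 (virtual), which is 104 − (-18.81) = 122.8 cm to the left of lens 2, so d_o2 = +122.8 cm.
Lens 2: 1/d_i2 = 1/f₂ − 1/d_o2 = 1/(24.6) − 1/(122.8) = 0.03251, so d_i2 = 30.8 cm.
The final image is real, 30.8 cm to the right of lens 2 (overall magnification ≈ -0.076).

30.8 cm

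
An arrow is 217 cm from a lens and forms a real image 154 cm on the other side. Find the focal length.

f = 90.1 cm (converging)

Real image ⇒ d_i = +154 cm.
1/f = 1/d_o + 1/d_i = 1/(217) + 1/(154) = 0.01110, so f = 90.1 cm.
Since f is positive, the lens is converging.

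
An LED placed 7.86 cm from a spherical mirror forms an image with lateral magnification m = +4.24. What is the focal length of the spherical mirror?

m = −d_i/d_o ⇒ d_i = −m·d_o = −(+4.24)·(7.86) = -33.33 cm.
1/f = 1/d_o + 1/d_i = 1/(7.86) + 1/(-33.33) = 0.09722, so f = 10.3 cm.
Since f is positive, the spherical mirror is concave.

f = 10.3 cm (concave)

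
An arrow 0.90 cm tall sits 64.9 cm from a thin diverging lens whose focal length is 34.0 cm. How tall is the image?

0.309 cm

For a diverging lens, f = -34.0 cm.
1/d_i = 1/f − 1/d_o = 1/(-34.00) − 1/(64.9) = -0.04482, so d_i = -22.31 cm.
m = −d_i/d_o = +0.3438.
|h_i| = |m|·h_o = 0.3438 × 0.90 = 0.309 cm. The image is virtual, upright and reduced, on the same side as the object.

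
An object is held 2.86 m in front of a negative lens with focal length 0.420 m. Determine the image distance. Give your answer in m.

For a negative lens, f = -0.420 m.
Thin-lens equation: 1/d_i = 1/f − 1/d_o = 1/(-0.4200) − 1/(2.86) = -2.381 − 0.3497 = -2.731, so d_i = -0.366 m.
The image is virtual, upright and reduced, on the same side as the object.

0.366 m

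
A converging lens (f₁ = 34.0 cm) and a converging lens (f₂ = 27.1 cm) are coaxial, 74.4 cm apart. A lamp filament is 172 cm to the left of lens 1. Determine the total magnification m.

m = +1.36

Lens 1: 1/d_i1 = 1/(34.0) − 1/(172) = 0.02360, so d_i1 = 42.38 cm; m₁ = −d_i1/d_o1 = -0.2464.
d_o2 = 74.4 − (42.38) = 32.02 cm.
Lens 2: 1/d_i2 = 1/(27.1) − 1/(32.02) = 0.005670, so d_i2 = 176.4 cm; m₂ = −d_i2/d_o2 = -5.508.
m = m₁·m₂ = (-0.2464)(-5.508) = +1.36.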